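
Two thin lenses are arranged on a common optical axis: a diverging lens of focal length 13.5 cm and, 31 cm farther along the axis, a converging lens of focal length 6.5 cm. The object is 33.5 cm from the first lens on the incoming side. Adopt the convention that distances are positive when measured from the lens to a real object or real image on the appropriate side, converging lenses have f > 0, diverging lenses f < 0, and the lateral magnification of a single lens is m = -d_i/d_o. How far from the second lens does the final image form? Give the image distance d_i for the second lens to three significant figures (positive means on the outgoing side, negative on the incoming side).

Applying the thin-lens equation to the first lens, 1/(-13.5) = 1/33.5 + 1/d_i1, which gives d_i1 = -9.622 cm.
The intermediate image is virtual, 9.622 cm to the left of lens 1, so d_o2 = L - d_i1 = 31 - (-9.622) = 40.622 cm.
Applying the thin-lens equation again with f_2 = 6.5 cm and d_o2 = 40.622 cm gives d_i2 = 7.738 cm.

7.74 cm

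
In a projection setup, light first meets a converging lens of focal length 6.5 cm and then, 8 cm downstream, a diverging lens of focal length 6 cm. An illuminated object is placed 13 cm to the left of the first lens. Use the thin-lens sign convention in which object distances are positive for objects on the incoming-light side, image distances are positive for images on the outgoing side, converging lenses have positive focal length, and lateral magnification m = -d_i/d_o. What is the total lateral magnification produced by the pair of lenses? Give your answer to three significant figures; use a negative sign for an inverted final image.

First lens: d_i1 = 1/(1/6.5 - 1/13) = 13.000 cm.
m_1 = -(13.000)/13 = -1.0000.
Since 13.000 cm > 8 cm, the first image lies past the second lens and serves as a virtual object: d_o2 = L - d_i1 = -5.000 cm.
Second lens: d_i2 = 1/(1/(-6) - 1/(-5.000)) = 30.000 cm.
m_2 = -(30.000)/(-5.000) = 6.0000.
The system's lateral magnification is m_1 m_2 = (-1.0000)(6.0000) = -6.0000.

-6.00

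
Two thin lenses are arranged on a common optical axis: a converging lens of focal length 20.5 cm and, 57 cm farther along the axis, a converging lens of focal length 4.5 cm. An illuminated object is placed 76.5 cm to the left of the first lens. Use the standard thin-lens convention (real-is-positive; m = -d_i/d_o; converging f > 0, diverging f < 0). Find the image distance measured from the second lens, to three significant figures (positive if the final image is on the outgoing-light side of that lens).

Lens 1: 1/d_i1 = 1/f_1 - 1/d_o1 = 1/20.5 - 1/76.5 = 0.03571 cm^-1, so d_i1 = 28.004 cm.
The intermediate image is 28.004 cm to the right of lens 1, so d_o2 = L - d_i1 = 57 - 28.004 = 28.996 cm.
Lens 2: 1/d_i2 = 1/f_2 - 1/d_o2 = 1/4.5 - 1/(28.996) = 0.18773 cm^-1, so d_i2 = 5.327 cm.

5.33 cm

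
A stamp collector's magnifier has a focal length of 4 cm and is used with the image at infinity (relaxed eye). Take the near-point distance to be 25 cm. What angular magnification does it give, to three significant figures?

M = D/f = 25/4 = 6.250.

6.25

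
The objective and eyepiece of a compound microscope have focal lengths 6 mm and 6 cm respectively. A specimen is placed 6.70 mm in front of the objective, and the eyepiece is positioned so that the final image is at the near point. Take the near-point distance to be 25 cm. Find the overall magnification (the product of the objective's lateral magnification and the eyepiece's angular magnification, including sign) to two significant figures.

Convert to cm: f_obj = 6 mm = 0.6 cm; d_o = 6.70 mm = 0.67 cm.
Objective: 1/d_i = 1/f_obj - 1/d_o = 1/0.6 - 1/0.67 = 0.17413 cm^-1, so d_i = 5.743 cm.
m_obj = -d_i/d_o = -5.743/0.67 = -8.571.
Eyepiece angular magnification (image at near point): M_eye = 1 + D/f_e = 1 + 25/6 = 5.167.
Overall M = m_obj x M_eye = (-8.571)(5.167) = -44.29.

-44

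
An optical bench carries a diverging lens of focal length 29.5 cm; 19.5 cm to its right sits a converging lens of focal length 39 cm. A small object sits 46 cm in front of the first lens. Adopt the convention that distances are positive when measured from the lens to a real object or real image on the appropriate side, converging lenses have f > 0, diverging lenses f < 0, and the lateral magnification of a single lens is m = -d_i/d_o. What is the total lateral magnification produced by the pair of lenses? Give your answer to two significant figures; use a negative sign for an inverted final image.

10

First lens: d_i1 = 1/(1/(-29.5) - 1/46) = -17.974 cm.
m_1 = -(-17.974)/46 = 0.3907.
With d_i1 < 0 the first image is virtual and lies on the object side; the object distance for lens 2 is d_o2 = 19.5 - (-17.974) = 37.474 cm.
Second lens: d_i2 = 1/(1/39 - 1/(37.474)) = -957.403 cm.
m_2 = -(-957.403)/(37.474) = 25.5488.
Overall magnification: m = m_1 m_2 = 9.9826.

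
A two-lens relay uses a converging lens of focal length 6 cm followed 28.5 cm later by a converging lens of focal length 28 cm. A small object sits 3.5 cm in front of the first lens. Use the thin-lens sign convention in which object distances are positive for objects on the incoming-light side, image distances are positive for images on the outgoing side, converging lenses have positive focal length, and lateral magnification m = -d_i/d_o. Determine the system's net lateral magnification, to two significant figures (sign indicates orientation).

Applying the thin-lens equation to the first lens, 1/6 = 1/3.5 + 1/d_i1, which gives d_i1 = -8.400 cm.
Its lateral magnification is m_1 = -d_i1/d_o1 = -(-8.400)/3.5 = 2.4000.
The intermediate image is virtual, 8.400 cm to the left of lens 1, so d_o2 = L - d_i1 = 28.5 - (-8.400) = 36.900 cm.
Applying the thin-lens equation again with f_2 = 28 cm and d_o2 = 36.900 cm gives d_i2 = 116.090 cm.
m_2 = -(116.090)/(36.900) = -3.1461.
Total m = m_1 x m_2 = (2.4000)(-3.1461) = -7.5506.

-7.6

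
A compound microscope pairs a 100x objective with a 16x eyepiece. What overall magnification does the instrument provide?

The overall magnification of a compound microscope is the product of the objective and eyepiece magnifications:
M = M_obj x M_eye = 100 x 16 = 1600.

1600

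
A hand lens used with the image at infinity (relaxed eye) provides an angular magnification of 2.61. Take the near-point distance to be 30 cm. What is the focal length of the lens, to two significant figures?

For the image at infinity, M = D/f.
f = D/M = 30/2.61 = 11.494 cm.

11 cm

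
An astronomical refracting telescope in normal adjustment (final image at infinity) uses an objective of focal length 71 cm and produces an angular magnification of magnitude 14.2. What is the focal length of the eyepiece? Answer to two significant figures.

|M| = f_obj/f_eye, so f_eye = f_obj/|M| = 71/14.2 = 5.000 cm.

5.0 cm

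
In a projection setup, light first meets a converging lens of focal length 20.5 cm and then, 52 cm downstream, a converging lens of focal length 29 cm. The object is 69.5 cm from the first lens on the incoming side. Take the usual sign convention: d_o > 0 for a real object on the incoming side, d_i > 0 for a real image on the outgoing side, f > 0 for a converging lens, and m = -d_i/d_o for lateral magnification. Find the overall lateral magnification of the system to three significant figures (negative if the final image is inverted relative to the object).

-2.00

Lens 1: 1/d_i1 = 1/f_1 - 1/d_o1 = 1/20.5 - 1/69.5 = 0.03439 cm^-1, so d_i1 = 29.077 cm.
m_1 = -(29.077)/69.5 = -0.4184.
That image sits 22.923 cm in front of the second lens, so d_o2 = 22.923 cm.
Lens 2: 1/d_i2 = 1/f_2 - 1/d_o2 = 1/29 - 1/(22.923) = -0.00914 cm^-1, so d_i2 = -109.401 cm.
m_2 = -(-109.401)/(22.923) = 4.7725.
Overall magnification: m = m_1 m_2 = -1.9966.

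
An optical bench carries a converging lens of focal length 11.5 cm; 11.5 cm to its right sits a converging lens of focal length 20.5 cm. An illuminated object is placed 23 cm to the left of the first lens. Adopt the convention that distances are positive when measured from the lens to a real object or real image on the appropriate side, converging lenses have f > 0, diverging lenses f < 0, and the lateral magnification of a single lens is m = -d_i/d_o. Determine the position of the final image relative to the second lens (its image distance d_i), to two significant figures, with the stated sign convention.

Applying the thin-lens equation to the first lens, 1/11.5 = 1/23 + 1/d_i1, which gives d_i1 = 23.000 cm.
This image would form 23.000 cm past lens 1, i.e. 11.500 cm beyond lens 2, so it is a virtual object for lens 2: d_o2 = 11.5 - 23.000 = -11.500 cm.
Applying the thin-lens equation again with f_2 = 20.5 cm and d_o2 = -11.500 cm gives d_i2 = 7.367 cm.

7.4 cm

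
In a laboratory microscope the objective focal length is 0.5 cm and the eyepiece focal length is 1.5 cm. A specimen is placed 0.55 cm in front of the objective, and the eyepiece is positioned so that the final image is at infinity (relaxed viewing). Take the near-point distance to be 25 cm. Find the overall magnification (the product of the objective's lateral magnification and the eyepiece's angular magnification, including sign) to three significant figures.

-167

Objective: 1/d_i = 1/f_obj - 1/d_o = 1/0.5 - 1/0.55 = 0.18182 cm^-1, so d_i = 5.500 cm.
m_obj = -d_i/d_o = -5.500/0.55 = -10.000.
Eyepiece angular magnification (image at infinity): M_eye = D/f_e = 25/1.5 = 16.667.
Overall M = m_obj x M_eye = (-10.000)(16.667) = -166.67.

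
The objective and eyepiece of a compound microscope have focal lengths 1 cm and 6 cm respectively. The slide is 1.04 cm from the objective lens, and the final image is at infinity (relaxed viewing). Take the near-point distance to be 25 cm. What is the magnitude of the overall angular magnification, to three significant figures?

Objective: 1/d_i = 1/f_obj - 1/d_o = 1/1 - 1/1.04 = 0.03846 cm^-1, so d_i = 26.000 cm.
m_obj = -d_i/d_o = -26.000/1.04 = -25.000.
Eyepiece angular magnification (image at infinity): M_eye = D/f_e = 25/6 = 4.167.
Overall M = m_obj x M_eye = (-25.000)(4.167) = -104.17.
|M| = 104.17.

104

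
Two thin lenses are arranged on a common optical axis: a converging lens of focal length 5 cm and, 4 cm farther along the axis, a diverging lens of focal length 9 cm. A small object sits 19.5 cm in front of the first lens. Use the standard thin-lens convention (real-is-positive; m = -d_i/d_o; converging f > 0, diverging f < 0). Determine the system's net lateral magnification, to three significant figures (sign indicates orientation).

-0.495

First lens: d_i1 = 1/(1/5 - 1/19.5) = 6.724 cm.
m_1 = -(6.724)/19.5 = -0.3448.
This image would form 6.724 cm past lens 1, i.e. 2.724 cm beyond lens 2, so it is a virtual object for lens 2: d_o2 = 4 - 6.724 = -2.724 cm.
Second lens: d_i2 = 1/(1/(-9) - 1/(-2.724)) = 3.907 cm.
m_2 = -(3.907)/(-2.724) = 1.4341.
Total m = m_1 x m_2 = (-0.3448)(1.4341) = -0.4945.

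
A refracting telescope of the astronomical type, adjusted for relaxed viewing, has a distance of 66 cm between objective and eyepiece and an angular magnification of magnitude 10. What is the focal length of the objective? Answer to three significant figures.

In normal adjustment the tube length equals f_obj + f_eye and |M| = f_obj/f_eye.
So f_obj = 10 f_eye and 10 f_eye + f_eye = 66 cm, giving f_eye = 66/11 = 6.000 cm and f_obj = 60.000 cm.

60.0 cm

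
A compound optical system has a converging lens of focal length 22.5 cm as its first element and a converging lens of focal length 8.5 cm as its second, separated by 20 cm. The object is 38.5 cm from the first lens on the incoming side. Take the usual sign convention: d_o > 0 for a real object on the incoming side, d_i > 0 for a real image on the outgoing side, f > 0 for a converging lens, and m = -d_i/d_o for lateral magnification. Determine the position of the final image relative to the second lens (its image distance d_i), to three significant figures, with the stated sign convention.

First lens: d_i1 = 1/(1/22.5 - 1/38.5) = 54.141 cm.
Since 54.141 cm > 20 cm, the first image lies past the second lens and serves as a virtual object: d_o2 = L - d_i1 = -34.141 cm.
Second lens: d_i2 = 1/(1/8.5 - 1/(-34.141)) = 6.806 cm.

6.81 cm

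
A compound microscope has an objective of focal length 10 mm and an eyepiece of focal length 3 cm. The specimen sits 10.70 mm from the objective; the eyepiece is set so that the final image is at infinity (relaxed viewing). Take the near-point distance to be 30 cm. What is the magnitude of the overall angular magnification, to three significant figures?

143

Convert to cm: f_obj = 10 mm = 1 cm; d_o = 10.70 mm = 1.07 cm.
Objective: 1/d_i = 1/f_obj - 1/d_o = 1/1 - 1/1.07 = 0.06542 cm^-1, so d_i = 15.286 cm.
m_obj = -d_i/d_o = -15.286/1.07 = -14.286.
Eyepiece angular magnification (image at infinity): M_eye = D/f_e = 30/3 = 10.000.
Overall M = m_obj x M_eye = (-14.286)(10.000) = -142.86.
|M| = 142.86.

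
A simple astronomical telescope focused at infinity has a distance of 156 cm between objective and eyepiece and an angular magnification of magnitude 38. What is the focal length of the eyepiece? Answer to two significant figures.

In normal adjustment the tube length equals f_obj + f_eye and |M| = f_obj/f_eye.
So f_obj = 38 f_eye and 38 f_eye + f_eye = 156 cm, giving f_eye = 156/39 = 4.000 cm and f_obj = 152.000 cm.

4.0 cm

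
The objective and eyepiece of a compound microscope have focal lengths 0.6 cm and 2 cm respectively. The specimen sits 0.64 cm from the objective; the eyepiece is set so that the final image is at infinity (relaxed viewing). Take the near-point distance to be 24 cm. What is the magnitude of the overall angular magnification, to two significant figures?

180

Objective: 1/d_i = 1/f_obj - 1/d_o = 1/0.6 - 1/0.64 = 0.10417 cm^-1, so d_i = 9.600 cm.
m_obj = -d_i/d_o = -9.600/0.64 = -15.000.
Eyepiece angular magnification (image at infinity): M_eye = D/f_e = 24/2 = 12.000.
Overall M = m_obj x M_eye = (-15.000)(12.000) = -180.00.
|M| = 180.00.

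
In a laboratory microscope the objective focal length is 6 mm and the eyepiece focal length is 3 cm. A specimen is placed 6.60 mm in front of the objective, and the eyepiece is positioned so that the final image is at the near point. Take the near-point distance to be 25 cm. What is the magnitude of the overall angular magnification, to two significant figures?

Convert to cm: f_obj = 6 mm = 0.6 cm; d_o = 6.60 mm = 0.66 cm.
Objective: 1/d_i = 1/f_obj - 1/d_o = 1/0.6 - 1/0.66 = 0.15152 cm^-1, so d_i = 6.600 cm.
m_obj = -d_i/d_o = -6.600/0.66 = -10.000.
Eyepiece angular magnification (image at near point): M_eye = 1 + D/f_e = 1 + 25/3 = 9.333.
Overall M = m_obj x M_eye = (-10.000)(9.333) = -93.33.
|M| = 93.33.

93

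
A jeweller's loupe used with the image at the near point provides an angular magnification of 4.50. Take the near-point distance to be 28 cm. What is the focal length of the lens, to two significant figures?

For the image at the near point, M = 1 + D/f.
f = D/(M - 1) = 28/(4.5 - 1) = 8.000 cm.

8.0 cm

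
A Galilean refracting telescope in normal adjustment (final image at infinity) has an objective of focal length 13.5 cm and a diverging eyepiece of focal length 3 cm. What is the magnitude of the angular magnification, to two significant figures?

4.5

|M| = f_obj/|f_eye| = 13.5/3 = 4.500.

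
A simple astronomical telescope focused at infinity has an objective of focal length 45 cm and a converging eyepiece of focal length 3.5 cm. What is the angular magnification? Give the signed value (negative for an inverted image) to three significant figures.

M = -f_obj/f_eye = -45/(3.5) = -12.857.

-12.9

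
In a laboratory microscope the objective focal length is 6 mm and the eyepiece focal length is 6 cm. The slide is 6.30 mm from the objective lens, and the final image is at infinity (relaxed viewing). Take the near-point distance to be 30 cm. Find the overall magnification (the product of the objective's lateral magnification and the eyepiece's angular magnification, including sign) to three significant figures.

Convert to cm: f_obj = 6 mm = 0.6 cm; d_o = 6.30 mm = 0.63 cm.
Objective: 1/d_i = 1/f_obj - 1/d_o = 1/0.6 - 1/0.63 = 0.07937 cm^-1, so d_i = 12.600 cm.
m_obj = -d_i/d_o = -12.600/0.63 = -20.000.
Eyepiece angular magnification (image at infinity): M_eye = D/f_e = 30/6 = 5.000.
Overall M = m_obj x M_eye = (-20.000)(5.000) = -100.00.

-100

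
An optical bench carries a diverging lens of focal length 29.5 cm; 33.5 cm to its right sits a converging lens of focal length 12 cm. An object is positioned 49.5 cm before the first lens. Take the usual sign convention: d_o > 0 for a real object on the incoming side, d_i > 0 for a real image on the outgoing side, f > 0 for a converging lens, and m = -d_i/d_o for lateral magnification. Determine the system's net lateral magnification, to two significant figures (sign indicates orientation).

First lens: d_i1 = 1/(1/(-29.5) - 1/49.5) = -18.484 cm.
m_1 = -(-18.484)/49.5 = 0.3734.
The intermediate image is virtual, 18.484 cm to the left of lens 1, so d_o2 = L - d_i1 = 33.5 - (-18.484) = 51.984 cm.
Second lens: d_i2 = 1/(1/12 - 1/(51.984)) = 15.601 cm.
m_2 = -(15.601)/(51.984) = -0.3001.
Total m = m_1 x m_2 = (0.3734)(-0.3001) = -0.1121.

-0.11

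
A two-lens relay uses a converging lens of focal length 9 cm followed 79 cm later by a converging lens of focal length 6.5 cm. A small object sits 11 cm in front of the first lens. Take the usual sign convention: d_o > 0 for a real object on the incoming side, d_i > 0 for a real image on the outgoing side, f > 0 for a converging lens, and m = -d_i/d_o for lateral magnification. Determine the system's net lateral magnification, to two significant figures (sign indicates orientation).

1.3

Applying the thin-lens equation to the first lens, 1/9 = 1/11 + 1/d_i1, which gives d_i1 = 49.500 cm.
Its lateral magnification is m_1 = -d_i1/d_o1 = -(49.500)/11 = -4.5000.
The intermediate image is 49.500 cm to the right of lens 1, so d_o2 = L - d_i1 = 79 - 49.500 = 29.500 cm.
Applying the thin-lens equation again with f_2 = 6.5 cm and d_o2 = 29.500 cm gives d_i2 = 8.337 cm.
m_2 = -(8.337)/(29.500) = -0.2826.
Total m = m_1 x m_2 = (-4.5000)(-0.2826) = 1.2717.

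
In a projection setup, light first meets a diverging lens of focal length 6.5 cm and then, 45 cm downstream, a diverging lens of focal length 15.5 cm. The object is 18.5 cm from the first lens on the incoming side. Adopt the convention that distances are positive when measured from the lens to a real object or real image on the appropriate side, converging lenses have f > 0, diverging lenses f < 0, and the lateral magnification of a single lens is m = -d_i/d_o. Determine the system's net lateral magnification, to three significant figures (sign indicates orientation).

0.0617

Lens 1: 1/d_i1 = 1/f_1 - 1/d_o1 = 1/(-6.5) - 1/18.5 = -0.20790 cm^-1, so d_i1 = -4.810 cm.
m_1 = -(-4.810)/18.5 = 0.2600.
With d_i1 < 0 the first image is virtual and lies on the object side; the object distance for lens 2 is d_o2 = 45 - (-4.810) = 49.810 cm.
Lens 2: 1/d_i2 = 1/f_2 - 1/d_o2 = 1/(-15.5) - 1/(49.810) = -0.08459 cm^-1, so d_i2 = -11.821 cm.
m_2 = -(-11.821)/(49.810) = 0.2373.
Overall magnification: m = m_1 m_2 = 0.0617.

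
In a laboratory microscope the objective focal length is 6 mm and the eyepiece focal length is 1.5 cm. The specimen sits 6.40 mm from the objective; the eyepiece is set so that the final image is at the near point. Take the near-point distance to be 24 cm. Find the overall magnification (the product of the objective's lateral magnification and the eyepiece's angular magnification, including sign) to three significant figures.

-255

Convert to cm: f_obj = 6 mm = 0.6 cm; d_o = 6.40 mm = 0.64 cm.
Objective: 1/d_i = 1/f_obj - 1/d_o = 1/0.6 - 1/0.64 = 0.10417 cm^-1, so d_i = 9.600 cm.
m_obj = -d_i/d_o = -9.600/0.64 = -15.000.
Eyepiece angular magnification (image at near point): M_eye = 1 + D/f_e = 1 + 24/1.5 = 17.000.
Overall M = m_obj x M_eye = (-15.000)(17.000) = -255.00.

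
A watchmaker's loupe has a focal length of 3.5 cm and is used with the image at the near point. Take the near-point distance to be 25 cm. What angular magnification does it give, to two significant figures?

8.1

M = 1 + D/f = 1 + 25/3.5 = 8.143.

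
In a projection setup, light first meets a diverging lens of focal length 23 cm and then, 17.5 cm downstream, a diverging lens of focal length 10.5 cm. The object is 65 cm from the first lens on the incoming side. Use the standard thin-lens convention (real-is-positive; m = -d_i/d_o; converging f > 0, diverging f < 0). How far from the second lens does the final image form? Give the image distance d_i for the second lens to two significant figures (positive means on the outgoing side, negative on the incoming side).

First lens: d_i1 = 1/(1/(-23) - 1/65) = -16.989 cm.
The intermediate image is virtual, 16.989 cm to the left of lens 1, so d_o2 = L - d_i1 = 17.5 - (-16.989) = 34.489 cm.
Second lens: d_i2 = 1/(1/(-10.5) - 1/(34.489)) = -8.049 cm.

-8.0 cm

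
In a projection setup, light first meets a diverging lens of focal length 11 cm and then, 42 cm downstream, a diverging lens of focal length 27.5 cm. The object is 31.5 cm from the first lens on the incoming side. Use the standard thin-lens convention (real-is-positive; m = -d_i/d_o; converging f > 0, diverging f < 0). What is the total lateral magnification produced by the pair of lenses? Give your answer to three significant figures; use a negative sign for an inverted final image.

0.0917

Applying the thin-lens equation to the first lens, 1/(-11) = 1/31.5 + 1/d_i1, which gives d_i1 = -8.153 cm.
Its lateral magnification is m_1 = -d_i1/d_o1 = -(-8.153)/31.5 = 0.2588.
The intermediate image is virtual, 8.153 cm to the left of lens 1, so d_o2 = L - d_i1 = 42 - (-8.153) = 50.153 cm.
Applying the thin-lens equation again with f_2 = -27.5 cm and d_o2 = 50.153 cm gives d_i2 = -17.761 cm.
m_2 = -(-17.761)/(50.153) = 0.3541.
Total m = m_1 x m_2 = (0.2588)(0.3541) = 0.0917.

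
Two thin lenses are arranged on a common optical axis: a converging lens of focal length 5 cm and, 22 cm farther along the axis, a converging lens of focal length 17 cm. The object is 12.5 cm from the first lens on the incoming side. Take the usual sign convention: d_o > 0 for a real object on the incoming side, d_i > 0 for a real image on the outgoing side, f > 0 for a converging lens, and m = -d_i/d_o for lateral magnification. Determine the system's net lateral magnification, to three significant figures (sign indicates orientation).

-3.40

Lens 1: 1/d_i1 = 1/f_1 - 1/d_o1 = 1/5 - 1/12.5 = 0.12000 cm^-1, so d_i1 = 8.333 cm.
m_1 = -(8.333)/12.5 = -0.6667.
Object distance for lens 2: d_o2 = 22 - 8.333 = 13.667 cm.
Lens 2: 1/d_i2 = 1/f_2 - 1/d_o2 = 1/17 - 1/(13.667) = -0.01435 cm^-1, so d_i2 = -69.700 cm.
m_2 = -(-69.700)/(13.667) = 5.1000.
Overall magnification: m = m_1 m_2 = -3.4000.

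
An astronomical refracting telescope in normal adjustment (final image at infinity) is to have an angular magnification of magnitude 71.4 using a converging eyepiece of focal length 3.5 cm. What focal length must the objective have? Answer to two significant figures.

|M| = f_obj/|f_eye|, so f_obj = |M| x |f_eye| = 71.4 x 3.5 = 249.900 cm.

250 cm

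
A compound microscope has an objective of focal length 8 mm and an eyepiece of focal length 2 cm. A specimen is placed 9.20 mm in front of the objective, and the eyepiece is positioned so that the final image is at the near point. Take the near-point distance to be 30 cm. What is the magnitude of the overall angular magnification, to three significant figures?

107

Convert to cm: f_obj = 8 mm = 0.8 cm; d_o = 9.20 mm = 0.92 cm.
Objective: 1/d_i = 1/f_obj - 1/d_o = 1/0.8 - 1/0.92 = 0.16304 cm^-1, so d_i = 6.133 cm.
m_obj = -d_i/d_o = -6.133/0.92 = -6.667.
Eyepiece angular magnification (image at near point): M_eye = 1 + D/f_e = 1 + 30/2 = 16.000.
Overall M = m_obj x M_eye = (-6.667)(16.000) = -106.67.
|M| = 106.67.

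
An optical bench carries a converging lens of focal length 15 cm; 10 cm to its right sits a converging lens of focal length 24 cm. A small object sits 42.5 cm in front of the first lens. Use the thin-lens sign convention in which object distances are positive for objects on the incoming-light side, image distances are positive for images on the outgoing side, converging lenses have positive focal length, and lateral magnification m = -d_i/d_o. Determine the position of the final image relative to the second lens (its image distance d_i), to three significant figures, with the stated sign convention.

Applying the thin-lens equation to the first lens, 1/15 = 1/42.5 + 1/d_i1, which gives d_i1 = 23.182 cm.
This image would form 23.182 cm past lens 1, i.e. 13.182 cm beyond lens 2, so it is a virtual object for lens 2: d_o2 = 10 - 23.182 = -13.182 cm.
Applying the thin-lens equation again with f_2 = 24 cm and d_o2 = -13.182 cm gives d_i2 = 8.509 cm.

8.51 cm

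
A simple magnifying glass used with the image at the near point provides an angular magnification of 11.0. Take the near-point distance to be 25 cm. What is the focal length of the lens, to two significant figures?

2.5 cm

For the image at the near point, M = 1 + D/f.
f = D/(M - 1) = 25/(11.0 - 1) = 2.500 cm.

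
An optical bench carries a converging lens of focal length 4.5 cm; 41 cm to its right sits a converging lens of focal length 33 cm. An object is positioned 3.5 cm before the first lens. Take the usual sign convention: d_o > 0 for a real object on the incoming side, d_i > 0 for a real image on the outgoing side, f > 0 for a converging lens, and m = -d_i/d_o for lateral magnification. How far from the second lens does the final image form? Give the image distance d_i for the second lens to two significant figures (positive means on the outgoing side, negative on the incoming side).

79 cm

Lens 1: 1/d_i1 = 1/f_1 - 1/d_o1 = 1/4.5 - 1/3.5 = -0.06349 cm^-1, so d_i1 = -15.750 cm.
The intermediate image is virtual, 15.750 cm to the left of lens 1, so d_o2 = L - d_i1 = 41 - (-15.750) = 56.750 cm.
Lens 2: 1/d_i2 = 1/f_2 - 1/d_o2 = 1/33 - 1/(56.750) = 0.01268 cm^-1, so d_i2 = 78.853 cm.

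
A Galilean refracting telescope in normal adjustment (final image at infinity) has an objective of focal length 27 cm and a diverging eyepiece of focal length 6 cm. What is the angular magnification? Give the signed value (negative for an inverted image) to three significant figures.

M = -f_obj/f_eye = -27/(-6) = 4.500.

4.50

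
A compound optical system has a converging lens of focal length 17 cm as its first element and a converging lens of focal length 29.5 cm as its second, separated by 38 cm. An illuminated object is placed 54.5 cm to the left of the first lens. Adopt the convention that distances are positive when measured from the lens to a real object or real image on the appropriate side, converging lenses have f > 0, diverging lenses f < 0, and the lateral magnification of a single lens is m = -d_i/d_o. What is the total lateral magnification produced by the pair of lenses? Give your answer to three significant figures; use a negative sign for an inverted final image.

-0.825

First lens: d_i1 = 1/(1/17 - 1/54.5) = 24.707 cm.
m_1 = -(24.707)/54.5 = -0.4533.
Object distance for lens 2: d_o2 = 38 - 24.707 = 13.293 cm.
Second lens: d_i2 = 1/(1/29.5 - 1/(13.293)) = -24.197 cm.
m_2 = -(-24.197)/(13.293) = 1.8202.
Total m = m_1 x m_2 = (-0.4533)(1.8202) = -0.8252.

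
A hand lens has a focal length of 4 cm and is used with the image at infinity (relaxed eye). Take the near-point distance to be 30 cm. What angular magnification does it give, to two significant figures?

7.5

M = D/f = 30/4 = 7.500.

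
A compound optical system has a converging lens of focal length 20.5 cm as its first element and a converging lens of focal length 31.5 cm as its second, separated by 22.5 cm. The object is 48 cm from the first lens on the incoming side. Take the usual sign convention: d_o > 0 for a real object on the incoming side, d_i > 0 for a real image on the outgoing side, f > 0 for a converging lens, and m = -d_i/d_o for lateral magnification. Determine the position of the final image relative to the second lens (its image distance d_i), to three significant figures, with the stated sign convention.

Lens 1: 1/d_i1 = 1/f_1 - 1/d_o1 = 1/20.5 - 1/48 = 0.02795 cm^-1, so d_i1 = 35.782 cm.
Since 35.782 cm > 22.5 cm, the first image lies past the second lens and serves as a virtual object: d_o2 = L - d_i1 = -13.282 cm.
Lens 2: 1/d_i2 = 1/f_2 - 1/d_o2 = 1/31.5 - 1/(-13.282) = 0.10704 cm^-1, so d_i2 = 9.343 cm.

9.34 cm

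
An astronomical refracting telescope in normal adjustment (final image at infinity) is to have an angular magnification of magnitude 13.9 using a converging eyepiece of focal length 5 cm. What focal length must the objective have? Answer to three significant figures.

69.5 cm

|M| = f_obj/|f_eye|, so f_obj = |M| x |f_eye| = 13.9 x 5 = 69.500 cm.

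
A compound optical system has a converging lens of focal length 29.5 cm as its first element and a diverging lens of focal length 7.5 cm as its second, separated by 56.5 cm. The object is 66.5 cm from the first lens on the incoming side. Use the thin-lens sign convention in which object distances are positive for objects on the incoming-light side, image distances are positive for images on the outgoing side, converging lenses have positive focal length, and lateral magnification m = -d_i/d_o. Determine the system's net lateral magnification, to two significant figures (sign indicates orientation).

-0.54

Lens 1: 1/d_i1 = 1/f_1 - 1/d_o1 = 1/29.5 - 1/66.5 = 0.01886 cm^-1, so d_i1 = 53.020 cm.
m_1 = -(53.020)/66.5 = -0.7973.
That image sits 3.480 cm in front of the second lens, so d_o2 = 3.480 cm.
Lens 2: 1/d_i2 = 1/f_2 - 1/d_o2 = 1/(-7.5) - 1/(3.480) = -0.42071 cm^-1, so d_i2 = -2.377 cm.
m_2 = -(-2.377)/(3.480) = 0.6831.
Total m = m_1 x m_2 = (-0.7973)(0.6831) = -0.5446.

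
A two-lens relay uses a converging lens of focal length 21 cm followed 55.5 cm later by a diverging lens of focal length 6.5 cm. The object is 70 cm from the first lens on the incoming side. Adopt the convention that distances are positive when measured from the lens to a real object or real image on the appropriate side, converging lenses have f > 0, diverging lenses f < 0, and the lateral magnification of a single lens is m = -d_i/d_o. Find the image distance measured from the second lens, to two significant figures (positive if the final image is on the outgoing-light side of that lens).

-5.2 cm

Applying the thin-lens equation to the first lens, 1/21 = 1/70 + 1/d_i1, which gives d_i1 = 30.000 cm.
Object distance for lens 2: d_o2 = 55.5 - 30.000 = 25.500 cm.
Applying the thin-lens equation again with f_2 = -6.5 cm and d_o2 = 25.500 cm gives d_i2 = -5.180 cm.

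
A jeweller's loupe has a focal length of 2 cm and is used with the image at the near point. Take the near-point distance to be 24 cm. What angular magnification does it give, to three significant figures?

13.0

M = 1 + D/f = 1 + 24/2 = 13.000.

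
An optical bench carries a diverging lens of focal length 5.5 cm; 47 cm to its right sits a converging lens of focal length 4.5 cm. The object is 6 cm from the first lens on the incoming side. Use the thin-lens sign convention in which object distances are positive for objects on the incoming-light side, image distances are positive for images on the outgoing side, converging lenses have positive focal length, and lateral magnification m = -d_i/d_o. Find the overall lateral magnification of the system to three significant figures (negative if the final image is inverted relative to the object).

Applying the thin-lens equation to the first lens, 1/(-5.5) = 1/6 + 1/d_i1, which gives d_i1 = -2.870 cm.
Its lateral magnification is m_1 = -d_i1/d_o1 = -(-2.870)/6 = 0.4783.
The intermediate image is virtual, 2.870 cm to the left of lens 1, so d_o2 = L - d_i1 = 47 - (-2.870) = 49.870 cm.
Applying the thin-lens equation again with f_2 = 4.5 cm and d_o2 = 49.870 cm gives d_i2 = 4.946 cm.
m_2 = -(4.946)/(49.870) = -0.0992.
The system's lateral magnification is m_1 m_2 = (0.4783)(-0.0992) = -0.0474.

-0.0474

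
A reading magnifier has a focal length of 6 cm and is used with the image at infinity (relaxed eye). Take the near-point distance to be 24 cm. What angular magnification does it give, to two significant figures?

M = D/f = 24/6 = 4.000.

4.0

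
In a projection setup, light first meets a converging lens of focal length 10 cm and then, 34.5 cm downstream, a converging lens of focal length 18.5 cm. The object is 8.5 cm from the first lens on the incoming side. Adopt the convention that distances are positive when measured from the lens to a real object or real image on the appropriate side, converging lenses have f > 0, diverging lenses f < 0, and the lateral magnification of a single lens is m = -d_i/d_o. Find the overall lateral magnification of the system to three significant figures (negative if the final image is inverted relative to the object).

Applying the thin-lens equation to the first lens, 1/10 = 1/8.5 + 1/d_i1, which gives d_i1 = -56.667 cm.
Its lateral magnification is m_1 = -d_i1/d_o1 = -(-56.667)/8.5 = 6.6667.
The intermediate image is virtual, 56.667 cm to the left of lens 1, so d_o2 = L - d_i1 = 34.5 - (-56.667) = 91.167 cm.
Applying the thin-lens equation again with f_2 = 18.5 cm and d_o2 = 91.167 cm gives d_i2 = 23.210 cm.
m_2 = -(23.210)/(91.167) = -0.2546.
Total m = m_1 x m_2 = (6.6667)(-0.2546) = -1.6972.

-1.70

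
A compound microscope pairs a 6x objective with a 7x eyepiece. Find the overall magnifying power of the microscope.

The overall magnification of a compound microscope is the product of the objective and eyepiece magnifications:
M = M_obj x M_eye = 6 x 7 = 42.

42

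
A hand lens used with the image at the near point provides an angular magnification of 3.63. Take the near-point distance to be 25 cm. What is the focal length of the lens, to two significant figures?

For the image at the near point, M = 1 + D/f.
f = D/(M - 1) = 25/(3.63 - 1) = 9.506 cm.

9.5 cm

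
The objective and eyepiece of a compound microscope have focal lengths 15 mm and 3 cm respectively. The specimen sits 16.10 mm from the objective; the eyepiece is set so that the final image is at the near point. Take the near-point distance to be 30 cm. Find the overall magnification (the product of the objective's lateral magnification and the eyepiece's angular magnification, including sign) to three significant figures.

-150

Convert to cm: f_obj = 15 mm = 1.5 cm; d_o = 16.10 mm = 1.61 cm.
Objective: 1/d_i = 1/f_obj - 1/d_o = 1/1.5 - 1/1.61 = 0.04555 cm^-1, so d_i = 21.955 cm.
m_obj = -d_i/d_o = -21.955/1.61 = -13.636.
Eyepiece angular magnification (image at near point): M_eye = 1 + D/f_e = 1 + 30/3 = 11.000.
Overall M = m_obj x M_eye = (-13.636)(11.000) = -150.00.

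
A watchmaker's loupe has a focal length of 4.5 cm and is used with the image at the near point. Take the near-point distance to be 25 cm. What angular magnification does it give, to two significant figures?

6.6

M = 1 + D/f = 1 + 25/4.5 = 6.556.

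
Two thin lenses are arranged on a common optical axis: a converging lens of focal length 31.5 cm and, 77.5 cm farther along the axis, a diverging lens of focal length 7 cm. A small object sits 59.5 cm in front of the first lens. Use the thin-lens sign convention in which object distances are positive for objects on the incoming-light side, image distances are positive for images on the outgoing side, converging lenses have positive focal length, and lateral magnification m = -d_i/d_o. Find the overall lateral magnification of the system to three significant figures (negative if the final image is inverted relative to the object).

-0.448

Applying the thin-lens equation to the first lens, 1/31.5 = 1/59.5 + 1/d_i1, which gives d_i1 = 66.938 cm.
Its lateral magnification is m_1 = -d_i1/d_o1 = -(66.938)/59.5 = -1.1250.
That image sits 10.562 cm in front of the second lens, so d_o2 = 10.562 cm.
Applying the thin-lens equation again with f_2 = -7 cm and d_o2 = 10.562 cm gives d_i2 = -4.210 cm.
m_2 = -(-4.210)/(10.562) = 0.3986.
Overall magnification: m = m_1 m_2 = -0.4484.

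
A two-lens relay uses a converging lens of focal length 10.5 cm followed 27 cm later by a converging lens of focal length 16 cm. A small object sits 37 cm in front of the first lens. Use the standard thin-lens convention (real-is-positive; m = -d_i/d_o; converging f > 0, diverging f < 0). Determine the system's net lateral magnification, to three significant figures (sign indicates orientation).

-1.73

Lens 1: 1/d_i1 = 1/f_1 - 1/d_o1 = 1/10.5 - 1/37 = 0.06821 cm^-1, so d_i1 = 14.660 cm.
m_1 = -(14.660)/37 = -0.3962.
Object distance for lens 2: d_o2 = 27 - 14.660 = 12.340 cm.
Lens 2: 1/d_i2 = 1/f_2 - 1/d_o2 = 1/16 - 1/(12.340) = -0.01854 cm^-1, so d_i2 = -53.938 cm.
m_2 = -(-53.938)/(12.340) = 4.3711.
Overall magnification: m = m_1 m_2 = -1.7320.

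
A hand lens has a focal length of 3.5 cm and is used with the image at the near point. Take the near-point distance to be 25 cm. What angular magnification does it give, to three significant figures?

8.14

M = 1 + D/f = 1 + 25/3.5 = 8.143.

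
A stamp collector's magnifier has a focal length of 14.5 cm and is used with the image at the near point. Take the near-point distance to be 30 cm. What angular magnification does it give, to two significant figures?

M = 1 + D/f = 1 + 30/14.5 = 3.069.

3.1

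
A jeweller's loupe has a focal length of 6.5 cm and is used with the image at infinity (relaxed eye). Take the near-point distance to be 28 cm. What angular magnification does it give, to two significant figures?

4.3

M = D/f = 28/6.5 = 4.308.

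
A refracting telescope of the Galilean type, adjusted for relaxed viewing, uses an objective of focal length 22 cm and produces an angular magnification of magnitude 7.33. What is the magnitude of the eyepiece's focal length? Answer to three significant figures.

3.00 cm

|M| = f_obj/|f_eye|, so |f_eye| = f_obj/|M| = 22/7.33 = 3.001 cm.
(The eyepiece is diverging, so its signed focal length is -3.001 cm.)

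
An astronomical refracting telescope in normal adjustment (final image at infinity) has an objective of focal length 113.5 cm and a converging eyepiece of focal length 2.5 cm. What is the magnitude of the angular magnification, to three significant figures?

|M| = f_obj/|f_eye| = 113.5/2.5 = 45.400.

45.4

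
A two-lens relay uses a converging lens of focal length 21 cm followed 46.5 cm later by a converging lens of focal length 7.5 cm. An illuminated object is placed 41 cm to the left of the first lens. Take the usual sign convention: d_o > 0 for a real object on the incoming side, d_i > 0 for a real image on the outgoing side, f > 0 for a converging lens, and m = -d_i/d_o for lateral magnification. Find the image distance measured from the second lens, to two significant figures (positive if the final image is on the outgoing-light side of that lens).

Lens 1: 1/d_i1 = 1/f_1 - 1/d_o1 = 1/21 - 1/41 = 0.02323 cm^-1, so d_i1 = 43.050 cm.
Object distance for lens 2: d_o2 = 46.5 - 43.050 = 3.450 cm.
Lens 2: 1/d_i2 = 1/f_2 - 1/d_o2 = 1/7.5 - 1/(3.450) = -0.15652 cm^-1, so d_i2 = -6.389 cm.

-6.4 cm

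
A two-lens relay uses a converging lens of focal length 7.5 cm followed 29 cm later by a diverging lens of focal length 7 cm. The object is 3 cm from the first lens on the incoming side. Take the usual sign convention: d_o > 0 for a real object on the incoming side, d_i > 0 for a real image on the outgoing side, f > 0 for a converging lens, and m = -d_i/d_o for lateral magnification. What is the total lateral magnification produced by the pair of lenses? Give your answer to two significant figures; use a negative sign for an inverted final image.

0.28

First lens: d_i1 = 1/(1/7.5 - 1/3) = -5.000 cm.
m_1 = -(-5.000)/3 = 1.6667.
With d_i1 < 0 the first image is virtual and lies on the object side; the object distance for lens 2 is d_o2 = 29 - (-5.000) = 34.000 cm.
Second lens: d_i2 = 1/(1/(-7) - 1/(34.000)) = -5.805 cm.
m_2 = -(-5.805)/(34.000) = 0.1707.
Total m = m_1 x m_2 = (1.6667)(0.1707) = 0.2846.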